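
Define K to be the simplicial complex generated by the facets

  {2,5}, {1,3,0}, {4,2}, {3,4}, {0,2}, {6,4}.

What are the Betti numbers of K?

Take the total order 0 < 1 < 2 < 3 < 4 < 5 < 6 on the vertex set. Then K (dimension 2) consists of the simplices:

  0-simplices (7): [0], [1], [2], [3], [4], [5], [6]
  1-simplices (8): [0,1], [0,2], [0,3], [1,3], [2,4], [2,5], [3,4], [4,6]
  2-simplices (1): [0,1,3]

Hence C_0 ≅ Z^7, C_1 ≅ Z^8, C_2 ≅ Z^1.

The boundary map ∂_1: C_1 → C_0 sends each edge [p,q] (with p < q) to q − p.
As a 7×8 matrix over Z this has rank 6, with invariant factors (1,1,1,1,1,1).

Boundary ∂_2: C_2 → C_1 acts by ∂[p,q,r] = [q,r] − [p,r] + [p,q]. For instance
  ∂[0,1,3] = [1,3] − [0,3] + [0,1].
The resulting 8×1 matrix has rank 1, and its Smith normal form has invariant factors (1).

From H_k ≅ ker(∂_k) / im(∂_{k+1}) we obtain:

  H_0: rank C_0 − rank ∂_1 = 7 − 6 = 1, and the invariant factors of ∂_1 are all 1, so H_0 ≅ Z.
  H_1: rank ker ∂_1 − rank ∂_2 = (8 − 6) − 1 = 1, and the invariant factors of ∂_2 are all 1, so H_1 ≅ Z.
  H_2: rank ker ∂_2 − rank ∂_3 = (1 − 1) − 0 = 0, and there is no ∂_3, so H_2 ≅ 0.

As a check, the Euler characteristic is 7 − 8 + 1 = 0, which agrees with 1 − 1 + 0 = 0.

Hence the Betti numbers are b_0 = 1, b_1 = 1, b_2 = 0.

b_0 = 1, b_1 = 1, b_2 = 0.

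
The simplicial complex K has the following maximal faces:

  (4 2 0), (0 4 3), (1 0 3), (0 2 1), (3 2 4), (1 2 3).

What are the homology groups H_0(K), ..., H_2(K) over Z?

H_0 ≅ Z,  H_1 = 0,  H_2 ≅ Z.

We work with the vertex ordering 0 < 1 < 2 < 3 < 4. The simplices of K, each written with vertices in increasing order, are:

  0-simplices (5): [0], [1], [2], [3], [4]
  1-simplices (9): [0,1], [0,2], [0,3], [0,4], [1,2], [1,3], [2,3], [2,4], [3,4]
  2-simplices (6): [0,1,2], [0,1,3], [0,2,4], [0,3,4], [1,2,3], [2,3,4]

so the chain groups are C_0 ≅ Z^5, C_1 ≅ Z^9, C_2 ≅ Z^6.

The boundary map ∂_1: C_1 → C_0 maps an edge to its endpoints' difference, ∂[p,q] = q − p. For instance
  ∂[0,1] = [1] − [0].
The 5×9 boundary matrix has rank 4 and Smith normal form diag(1,1,1,1).

Boundary ∂_2: C_2 → C_1 acts by ∂[p,q,r] = [q,r] − [p,r] + [p,q]. For instance
  ∂[2,3,4] = [3,4] − [2,4] + [2,3],
  ∂[0,3,4] = [3,4] − [0,4] + [0,3].
The resulting 9×6 matrix has rank 5, and its Smith normal form has invariant factors (1,1,1,1,1).

Computing H_k = (kernel of ∂_k) / (image of ∂_{k+1}):

  H_0: rank C_0 − rank ∂_1 = 5 − 4 = 1, and the invariant factors of ∂_1 are all 1, so H_0 ≅ Z.
  H_1: rank ker ∂_1 − rank ∂_2 = (9 − 4) − 5 = 0, and the invariant factors of ∂_2 are all 1, so H_1 ≅ 0.
  H_2: rank ker ∂_2 − rank ∂_3 = (6 − 5) − 0 = 1, and there is no ∂_3, so H_2 ≅ Z.

As a check, the Euler characteristic is 5 − 9 + 6 = 2, which agrees with 1 − 0 + 1 = 2.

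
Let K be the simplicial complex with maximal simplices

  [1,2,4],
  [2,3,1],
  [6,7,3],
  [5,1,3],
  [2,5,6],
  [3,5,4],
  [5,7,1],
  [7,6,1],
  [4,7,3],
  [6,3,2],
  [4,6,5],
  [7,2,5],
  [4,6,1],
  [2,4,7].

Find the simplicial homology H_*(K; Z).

We work with the vertex ordering 1 < 2 < 3 < 4 < 5 < 6 < 7. The simplices of K, each written with vertices in increasing order, are:

  0-simplices (7): [1], [2], [3], [4], [5], [6], [7]
  1-simplices (21): [1,2], [1,3], [1,4], [1,5], [1,6], [1,7], [2,3], [2,4], [2,5], [2,6], [2,7], [3,4], [3,5], [3,6], [3,7], [4,5], [4,6], [4,7], [5,6], [5,7], [6,7]
  2-simplices (14): [1,2,3], [1,2,4], [1,3,5], [1,4,6], [1,5,7], [1,6,7], [2,3,6], [2,4,7], [2,5,6], [2,5,7], [3,4,5], [3,4,7], [3,6,7], [4,5,6]

Hence C_0 ≅ Z^7, C_1 ≅ Z^21, C_2 ≅ Z^14.

Boundary ∂_1: C_1 → C_0 is given by ∂[p,q] = [q] − [p]. For instance
  ∂[6,7] = [7] − [6].
As a 7×21 matrix over Z this has rank 6, with invariant factors (1,1,1,1,1,1).

The boundary map ∂_2: C_2 → C_1 maps a triangle to the signed sum of its edges. For instance
  ∂[2,4,7] = [4,7] − [2,7] + [2,4],
  ∂[3,6,7] = [6,7] − [3,7] + [3,6].
This gives a 21×14 integer matrix of rank 13; reducing to Smith normal form yields diagonal entries (1,1,1,1,1,1,1,1,1,1,1,1,1).

Computing H_k = (kernel of ∂_k) / (image of ∂_{k+1}):

  H_0: rank C_0 − rank ∂_1 = 7 − 6 = 1, and the invariant factors of ∂_1 are all 1, so H_0 = Z.
  H_1: rank ker ∂_1 − rank ∂_2 = (21 − 6) − 13 = 2, and the invariant factors of ∂_2 are all 1, so H_1 = Z^2.
  H_2: rank ker ∂_2 − rank ∂_3 = (14 − 13) − 0 = 1, and there is no ∂_3, so H_2 = Z.

H_0 = Z,  H_1 = Z^2,  H_2 = Z.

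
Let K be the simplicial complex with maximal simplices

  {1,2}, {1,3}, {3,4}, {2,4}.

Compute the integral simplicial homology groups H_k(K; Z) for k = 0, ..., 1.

H_0 ≅ Z,  H_1 ≅ Z.

Fix the vertex order 1 < 2 < 3 < 4 and write every simplex with vertices in increasing order. Then dim K = 1 and the simplices of K are:

  0-simplices (4): [1], [2], [3], [4]
  1-simplices (4): [1,2], [1,3], [2,4], [3,4]

giving chain groups C_0 ≅ Z^4, C_1 ≅ Z^4.

Boundary ∂_1: C_1 → C_0 maps an edge to its endpoints' difference, ∂[p,q] = q − p.
This gives a 4×4 integer matrix of rank 3; reducing to Smith normal form yields diagonal entries (1,1,1).

Computing H_k = (kernel of ∂_k) / (image of ∂_{k+1}):

  H_0: rank C_0 − rank ∂_1 = 4 − 3 = 1, and the invariant factors of ∂_1 are all 1, so H_0 = Z.
  H_1: rank ker ∂_1 − rank ∂_2 = (4 − 3) − 0 = 1, and there is no ∂_2, so H_1 = Z.

(K is a triangulation of the circle S^1.)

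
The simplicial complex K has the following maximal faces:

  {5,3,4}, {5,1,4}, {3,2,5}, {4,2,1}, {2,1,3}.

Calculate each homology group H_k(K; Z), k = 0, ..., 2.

H_0 ≅ Z,  H_1 ≅ Z,  H_2 = 0.

K has 5 vertices, 10 edges, 5 triangles.
rank ∂_0 = 0, rank ∂_1 = 4 ⇒ b_0 = 5 − 0 − 4 = 1; all invariant factors of ∂_1 are 1 so no torsion. So H_0 ≅ Z.
rank ∂_1 = 4, rank ∂_2 = 5 ⇒ b_1 = 10 − 4 − 5 = 1; all invariant factors of ∂_2 are 1 so no torsion. So H_1 ≅ Z.
rank ∂_2 = 5, rank ∂_3 = 0 ⇒ b_2 = 5 − 5 − 0 = 0. So H_2 ≅ 0.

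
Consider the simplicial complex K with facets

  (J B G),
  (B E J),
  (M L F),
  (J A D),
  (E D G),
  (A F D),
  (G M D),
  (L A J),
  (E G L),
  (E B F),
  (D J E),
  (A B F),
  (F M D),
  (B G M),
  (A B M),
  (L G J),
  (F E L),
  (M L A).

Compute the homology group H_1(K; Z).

We work with the vertex ordering A < B < D < E < F < G < J < L < M. The simplices of K, each written with vertices in increasing order, are:

  0-simplices (9): A, B, D, E, F, G, J, L, M
  1-simplices (27): AB, AD, AF, AJ, AL, AM, BE, BF, BG, BJ, BM, DE, DF, DG, DJ, DM, EF, EG, EJ, EL, FL, FM, GJ, GL, GM, JL, LM
  2-simplices (18): ABF, ABM, ADF, ADJ, AJL, ALM, BEF, BEJ, BGJ, BGM, DEG, DEJ, DFM, DGM, EFL, EGL, FLM, GJL

Hence C_0 ≅ Z^9, C_1 ≅ Z^27, C_2 ≅ Z^18.

The boundary map ∂_1: C_1 → C_0 sends each edge [p,q] (with p < q) to q − p. For instance
  ∂FM = M − F.
The resulting 9×27 matrix has rank 8, and its Smith normal form has invariant factors (1,1,1,1,1,1,1,1).

Boundary ∂_2: C_2 → C_1 maps a triangle to the signed sum of its edges. For instance
  ∂DEG = EG − DG + DE,
  ∂BEJ = EJ − BJ + BE.
This gives a 27×18 integer matrix of rank 18; reducing to Smith normal form yields diagonal entries (1,1,1,1,1,1,1,1,1,1,1,1,1,1,1,1,1,2).

Reading off H_k = ker ∂_k / im ∂_{k+1}:

  H_1: rank ker ∂_1 − rank ∂_2 = (27 − 8) − 18 = 1, and ∂_2 has invariant factor 2 > 1, so H_1 = Z ⊕ Z_2.

H_1 ≅ Z ⊕ Z_2.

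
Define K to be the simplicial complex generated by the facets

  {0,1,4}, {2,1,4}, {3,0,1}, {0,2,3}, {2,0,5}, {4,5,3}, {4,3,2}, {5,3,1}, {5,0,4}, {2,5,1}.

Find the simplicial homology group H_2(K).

Fix the vertex order 0 < 1 < 2 < 3 < 4 < 5 and write every simplex with vertices in increasing order. Then dim K = 2 and the simplices of K are:

  0-simplices (6): [0], [1], [2], [3], [4], [5]
  1-simplices (15): [0,1], [0,2], [0,3], [0,4], [0,5], [1,2], [1,3], [1,4], [1,5], [2,3], [2,4], [2,5], [3,4], [3,5], [4,5]
  2-simplices (10): [0,1,3], [0,1,4], [0,2,3], [0,2,5], [0,4,5], [1,2,4], [1,2,5], [1,3,5], [2,3,4], [3,4,5]

giving chain groups C_0 ≅ Z^6, C_1 ≅ Z^15, C_2 ≅ Z^10.

The boundary map ∂_1: C_1 → C_0 is given by ∂[p,q] = [q] − [p]. For instance
  ∂[3,4] = [4] − [3].
The resulting 6×15 matrix has rank 5, and its Smith normal form has invariant factors (1,1,1,1,1).

The boundary map ∂_2: C_2 → C_1 maps a triangle to the signed sum of its edges. For instance
  ∂[0,2,3] = [2,3] − [0,3] + [0,2],
  ∂[1,2,4] = [2,4] − [1,4] + [1,2].
This gives a 15×10 integer matrix of rank 10; reducing to Smith normal form yields diagonal entries (1,1,1,1,1,1,1,1,1,2).

Reading off H_k = ker ∂_k / im ∂_{k+1}:

  H_2: rank ker ∂_2 − rank ∂_3 = (10 − 10) − 0 = 0, and there is no ∂_3, so H_2 ≅ 0.

(K is a triangulation of the real projective plane RP^2.)

H_2 = 0.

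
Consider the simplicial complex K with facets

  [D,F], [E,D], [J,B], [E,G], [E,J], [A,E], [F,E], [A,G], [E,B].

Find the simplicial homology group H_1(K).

Fix the vertex order A < B < D < E < F < G < J and write every simplex with vertices in increasing order. Then dim K = 1 and the simplices of K are:

  0-simplices (7): A, B, D, E, F, G, J
  1-simplices (9): AE, AG, BE, BJ, DE, DF, EF, EG, EJ

Hence C_0 ≅ Z^7, C_1 ≅ Z^9.

The boundary map ∂_1: C_1 → C_0 is given by ∂[p,q] = [q] − [p]. For instance
  ∂EJ = J − E.
The resulting 7×9 matrix has rank 6, and its Smith normal form has invariant factors (1,1,1,1,1,1).

Now H_k = ker ∂_k / im ∂_{k+1}, so:

  H_1: rank ker ∂_1 − rank ∂_2 = (9 − 6) − 0 = 3, and there is no ∂_2, so H_1 = Z^3.

(K is a triangulation of a wedge of 3 circles.)

H_1 ≅ Z^3.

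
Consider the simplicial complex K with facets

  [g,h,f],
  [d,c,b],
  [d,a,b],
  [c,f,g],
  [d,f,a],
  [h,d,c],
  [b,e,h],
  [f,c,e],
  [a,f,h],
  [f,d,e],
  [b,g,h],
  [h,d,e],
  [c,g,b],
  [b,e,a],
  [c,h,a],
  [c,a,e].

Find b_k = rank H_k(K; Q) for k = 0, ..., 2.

Fix the vertex order a < b < c < d < e < f < g < h and write every simplex with vertices in increasing order. Then dim K = 2 and the simplices of K are:

  0-simplices (8): a, b, c, d, e, f, g, h
  1-simplices (24): ab, ac, ad, ae, af, ah, bc, bd, be, bg, bh, cd, ce, cf, cg, ch, de, df, dh, ef, eh, fg, fh, gh
  2-simplices (16): abd, abe, ace, ach, adf, afh, bcd, bcg, beh, bgh, cdh, cef, cfg, def, deh, fgh

giving chain groups C_0 ≅ Z^8, C_1 ≅ Z^24, C_2 ≅ Z^16.

∂_1: C_1 → C_0 is given by ∂[p,q] = [q] − [p]. For instance
  ∂ch = h − c.
As a 8×24 matrix over Z this has rank 7, with invariant factors (1,1,1,1,1,1,1).

The boundary map ∂_2: C_2 → C_1 sends each 2-simplex [p,q,r] to [q,r] − [p,r] + [p,q]. For instance
  ∂afh = fh − ah + af,
  ∂cdh = dh − ch + cd.
The resulting 24×16 matrix has rank 15, and its Smith normal form has invariant factors (1,1,1,1,1,1,1,1,1,1,1,1,1,1,1).

From H_k ≅ ker(∂_k) / im(∂_{k+1}) we obtain:

  H_0: rank C_0 − rank ∂_1 = 8 − 7 = 1, and the invariant factors of ∂_1 are all 1, so H_0 = Z.
  H_1: rank ker ∂_1 − rank ∂_2 = (24 − 7) − 15 = 2, and the invariant factors of ∂_2 are all 1, so H_1 = Z^2.
  H_2: rank ker ∂_2 − rank ∂_3 = (16 − 15) − 0 = 1, and there is no ∂_3, so H_2 = Z.

As a check, the Euler characteristic is 8 − 24 + 16 = 0, which agrees with 1 − 2 + 1 = 0.

Hence the Betti numbers are b_0 = 1, b_1 = 2, b_2 = 1.

b_0 = 1, b_1 = 2, b_2 = 1.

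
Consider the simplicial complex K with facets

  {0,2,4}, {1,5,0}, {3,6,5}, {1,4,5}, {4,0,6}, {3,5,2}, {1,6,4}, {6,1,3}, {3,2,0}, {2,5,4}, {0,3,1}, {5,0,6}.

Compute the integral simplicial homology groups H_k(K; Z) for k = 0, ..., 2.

H_0 ≅ Z,  H_1 ≅ Z/2,  H_2 = 0.

Order the vertices as 0 < 1 < 2 < 3 < 4 < 5 < 6. Listing each simplex with vertices in this order, K has dimension 2 with simplices:

  0-simplices (7): [0], [1], [2], [3], [4], [5], [6]
  1-simplices (18): [0,1], [0,2], [0,3], [0,4], [0,5], [0,6], [1,3], [1,4], [1,5], [1,6], [2,3], [2,4], [2,5], [3,5], [3,6], [4,5], [4,6], [5,6]
  2-simplices (12): [0,1,3], [0,1,5], [0,2,3], [0,2,4], [0,4,6], [0,5,6], [1,3,6], [1,4,5], [1,4,6], [2,3,5], [2,4,5], [3,5,6]

so the chain groups are C_0 ≅ Z^7, C_1 ≅ Z^18, C_2 ≅ Z^12.

The boundary map ∂_1: C_1 → C_0 sends each edge [p,q] (with p < q) to q − p. For instance
  ∂[0,5] = [5] − [0].
This gives a 7×18 integer matrix of rank 6; reducing to Smith normal form yields diagonal entries (1,1,1,1,1,1).

∂_2: C_2 → C_1 acts by ∂[p,q,r] = [q,r] − [p,r] + [p,q]. For instance
  ∂[0,1,3] = [1,3] − [0,3] + [0,1],
  ∂[0,2,3] = [2,3] − [0,3] + [0,2].
As a 18×12 matrix over Z this has rank 12, with invariant factors (1,1,1,1,1,1,1,1,1,1,1,2).

From H_k ≅ ker(∂_k) / im(∂_{k+1}) we obtain:

  H_0: rank C_0 − rank ∂_1 = 7 − 6 = 1, and the invariant factors of ∂_1 are all 1, so H_0 ≅ Z.
  H_1: rank ker ∂_1 − rank ∂_2 = (18 − 6) − 12 = 0, and ∂_2 has invariant factor 2 > 1, so H_1 ≅ Z/2.
  H_2: rank ker ∂_2 − rank ∂_3 = (12 − 12) − 0 = 0, and there is no ∂_3, so H_2 ≅ 0.

As a check, the Euler characteristic is 7 − 18 + 12 = 1, which agrees with 1 − 0 + 0 = 1.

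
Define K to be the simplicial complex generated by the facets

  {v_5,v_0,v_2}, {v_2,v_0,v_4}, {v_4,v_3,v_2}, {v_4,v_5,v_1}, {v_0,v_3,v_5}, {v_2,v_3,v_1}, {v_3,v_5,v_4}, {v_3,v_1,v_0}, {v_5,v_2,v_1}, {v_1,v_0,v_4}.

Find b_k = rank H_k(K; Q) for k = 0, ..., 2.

Fix the vertex order v_0 < v_1 < v_2 < v_3 < v_4 < v_5 and write every simplex with vertices in increasing order. Then dim K = 2 and the simplices of K are:

  0-simplices (6): [v_0], [v_1], [v_2], [v_3], [v_4], [v_5]
  1-simplices (15): (15 of them)
  2-simplices (10): [v_0,v_1,v_3], [v_0,v_1,v_4], [v_0,v_2,v_4], [v_0,v_2,v_5], [v_0,v_3,v_5], [v_1,v_2,v_3], [v_1,v_2,v_5], [v_1,v_4,v_5], [v_2,v_3,v_4], [v_3,v_4,v_5]

giving chain groups C_0 ≅ Z^6, C_1 ≅ Z^15, C_2 ≅ Z^10.

Boundary ∂_1: C_1 → C_0 is given by ∂[p,q] = [q] − [p]. For instance
  ∂[v_0,v_1] = [v_1] − [v_0].
As a 6×15 matrix over Z this has rank 5, with invariant factors (1,1,1,1,1).

The boundary map ∂_2: C_2 → C_1 maps a triangle to the signed sum of its edges. For instance
  ∂[v_1,v_4,v_5] = [v_4,v_5] − [v_1,v_5] + [v_1,v_4],
  ∂[v_3,v_4,v_5] = [v_4,v_5] − [v_3,v_5] + [v_3,v_4].
The 15×10 boundary matrix has rank 10 and Smith normal form diag(1,1,1,1,1,1,1,1,1,2).

Now H_k = ker ∂_k / im ∂_{k+1}, so:

  H_0: rank C_0 − rank ∂_1 = 6 − 5 = 1, and the invariant factors of ∂_1 are all 1, so H_0 = Z.
  H_1: rank ker ∂_1 − rank ∂_2 = (15 − 5) − 10 = 0, and ∂_2 has invariant factor 2 > 1, so H_1 = Z_2.
  H_2: rank ker ∂_2 − rank ∂_3 = (10 − 10) − 0 = 0, and there is no ∂_3, so H_2 = 0.

(K is a triangulation of the real projective plane RP^2.)

Hence the Betti numbers are b_0 = 1, b_1 = 0, b_2 = 0.

b_0 = 1, b_1 = 0, b_2 = 0.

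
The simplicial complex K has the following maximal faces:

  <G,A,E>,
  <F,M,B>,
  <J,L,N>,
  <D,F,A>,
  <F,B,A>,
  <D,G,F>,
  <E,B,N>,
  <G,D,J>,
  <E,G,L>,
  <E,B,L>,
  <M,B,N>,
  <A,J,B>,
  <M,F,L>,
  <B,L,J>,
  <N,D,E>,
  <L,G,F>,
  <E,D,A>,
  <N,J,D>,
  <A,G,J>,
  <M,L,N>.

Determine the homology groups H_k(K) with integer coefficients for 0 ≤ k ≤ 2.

H_0 ≅ Z,  H_1 ≅ Z × Z/2,  H_2 = 0.

We work with the vertex ordering A < B < D < E < F < G < J < L < M < N. The simplices of K, each written with vertices in increasing order, are:

  0-simplices (10): A, B, D, E, F, G, J, L, M, N
  1-simplices (30): AB, AD, AE, AF, AG, AJ, BE, BF, BJ, BL, BM, BN, DE, DF, DG, DJ, DN, EG, EL, EN, FG, FL, FM, GJ, GL, JL, JN, LM, LN, MN
  2-simplices (20): ABF, ABJ, ADE, ADF, AEG, AGJ, BEL, BEN, BFM, BJL, BMN, DEN, DFG, DGJ, DJN, EGL, FGL, FLM, JLN, LMN

giving chain groups C_0 ≅ Z^10, C_1 ≅ Z^30, C_2 ≅ Z^20.

The boundary map ∂_1: C_1 → C_0 maps an edge to its endpoints' difference, ∂[p,q] = q − p. For instance
  ∂LN = N − L.
As a 10×30 matrix over Z this has rank 9, with invariant factors (1,1,1,1,1,1,1,1,1).

Boundary ∂_2: C_2 → C_1 acts by ∂[p,q,r] = [q,r] − [p,r] + [p,q]. For instance
  ∂BEL = EL − BL + BE,
  ∂DEN = EN − DN + DE.
As a 30×20 matrix over Z this has rank 20, with invariant factors (1,1,1,1,1,1,1,1,1,1,1,1,1,1,1,1,1,1,1,2).

From H_k ≅ ker(∂_k) / im(∂_{k+1}) we obtain:

  H_0: rank C_0 − rank ∂_1 = 10 − 9 = 1, and the invariant factors of ∂_1 are all 1, so H_0 = Z.
  H_1: rank ker ∂_1 − rank ∂_2 = (30 − 9) − 20 = 1, and ∂_2 has invariant factor 2 > 1, so H_1 = Z × Z/2.
  H_2: rank ker ∂_2 − rank ∂_3 = (20 − 20) − 0 = 0, and there is no ∂_3, so H_2 = 0.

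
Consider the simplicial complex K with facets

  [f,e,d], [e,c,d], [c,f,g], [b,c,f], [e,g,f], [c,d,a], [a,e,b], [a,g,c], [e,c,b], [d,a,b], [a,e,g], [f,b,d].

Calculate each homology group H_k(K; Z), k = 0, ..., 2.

K has 7 vertices, 18 edges, 12 triangles.
rank ∂_0 = 0, rank ∂_1 = 6 ⇒ b_0 = 7 − 0 − 6 = 1; all invariant factors of ∂_1 are 1 so no torsion. So H_0 ≅ Z.
rank ∂_1 = 6, rank ∂_2 = 12 ⇒ b_1 = 18 − 6 − 12 = 0; ∂_2 has invariant factor(s) [2] giving torsion. So H_1 ≅ Z/2.
rank ∂_2 = 12, rank ∂_3 = 0 ⇒ b_2 = 12 − 12 − 0 = 0. So H_2 ≅ 0.

H_0 = Z,  H_1 = Z/2,  H_2 = 0.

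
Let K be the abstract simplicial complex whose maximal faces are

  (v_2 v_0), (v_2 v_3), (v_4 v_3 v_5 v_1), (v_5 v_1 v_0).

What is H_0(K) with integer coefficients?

H_0 ≅ Z.

We work with the vertex ordering v_0 < v_1 < v_2 < v_3 < v_4 < v_5. The simplices of K, each written with vertices in increasing order, are:

  0-simplices (6): [v_0], [v_1], [v_2], [v_3], [v_4], [v_5]
  1-simplices (10): [v_0,v_1], [v_0,v_2], [v_0,v_5], [v_1,v_3], [v_1,v_4], [v_1,v_5], [v_2,v_3], [v_3,v_4], [v_3,v_5], [v_4,v_5]
  2-simplices (5): [v_0,v_1,v_5], [v_1,v_3,v_4], [v_1,v_3,v_5], [v_1,v_4,v_5], [v_3,v_4,v_5]
  3-simplices (1): [v_1,v_3,v_4,v_5]

giving chain groups C_0 ≅ Z^6, C_1 ≅ Z^10, C_2 ≅ Z^5, C_3 ≅ Z^1.

∂_1: C_1 → C_0 maps an edge to its endpoints' difference, ∂[p,q] = q − p. For instance
  ∂[v_4,v_5] = [v_5] − [v_4].
The resulting 6×10 matrix has rank 5, and its Smith normal form has invariant factors (1,1,1,1,1).

Boundary ∂_2: C_2 → C_1 maps a triangle to the signed sum of its edges. For instance
  ∂[v_1,v_3,v_4] = [v_3,v_4] − [v_1,v_4] + [v_1,v_3],
  ∂[v_3,v_4,v_5] = [v_4,v_5] − [v_3,v_5] + [v_3,v_4].
This gives a 10×5 integer matrix of rank 4; reducing to Smith normal form yields diagonal entries (1,1,1,1).

∂_3: C_3 → C_2 sends each 3-simplex σ to the alternating sum Σ_i (−1)^i (σ with its i-th vertex removed). For instance
  ∂[v_1,v_3,v_4,v_5] = [v_3,v_4,v_5] − [v_1,v_4,v_5] + [v_1,v_3,v_5] − [v_1,v_3,v_4].
The resulting 5×1 matrix has rank 1, and its Smith normal form has invariant factors (1).

Reading off H_k = ker ∂_k / im ∂_{k+1}:

  H_0: rank C_0 − rank ∂_1 = 6 − 5 = 1, and the invariant factors of ∂_1 are all 1, so H_0 ≅ Z.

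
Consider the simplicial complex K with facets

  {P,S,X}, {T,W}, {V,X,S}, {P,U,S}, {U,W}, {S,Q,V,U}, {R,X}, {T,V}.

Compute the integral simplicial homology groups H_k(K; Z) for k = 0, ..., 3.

H_0 ≅ Z,  H_1 ≅ Z,  H_2 = 0,  H_3 = 0.

Order the vertices as P < Q < R < S < T < U < V < W < X. Listing each simplex with vertices in this order, K has dimension 3 with simplices:

  0-simplices (9): P, Q, R, S, T, U, V, W, X
  1-simplices (15): PS, PU, PX, QS, QU, QV, RX, SU, SV, SX, TV, TW, UV, UW, VX
  2-simplices (7): PSU, PSX, QSU, QSV, QUV, SUV, SVX
  3-simplices (1): QSUV

giving chain groups C_0 ≅ Z^9, C_1 ≅ Z^15, C_2 ≅ Z^7, C_3 ≅ Z^1.

Boundary ∂_1: C_1 → C_0 maps an edge to its endpoints' difference, ∂[p,q] = q − p. For instance
  ∂QU = U − Q.
The 9×15 boundary matrix has rank 8 and Smith normal form diag(1,1,1,1,1,1,1,1).

∂_2: C_2 → C_1 acts by ∂[p,q,r] = [q,r] − [p,r] + [p,q]. For instance
  ∂SVX = VX − SX + SV,
  ∂PSU = SU − PU + PS.
The 15×7 boundary matrix has rank 6 and Smith normal form diag(1,1,1,1,1,1).

The boundary map ∂_3: C_3 → C_2 sends each 3-simplex σ to the alternating sum Σ_i (−1)^i (σ with its i-th vertex removed). For instance
  ∂QSUV = SUV − QUV + QSV − QSU.
The 7×1 boundary matrix has rank 1 and Smith normal form diag(1).

From H_k ≅ ker(∂_k) / im(∂_{k+1}) we obtain:

  H_0: rank C_0 − rank ∂_1 = 9 − 8 = 1, and the invariant factors of ∂_1 are all 1, so H_0 = Z.
  H_1: rank ker ∂_1 − rank ∂_2 = (15 − 8) − 6 = 1, and the invariant factors of ∂_2 are all 1, so H_1 = Z.
  H_2: rank ker ∂_2 − rank ∂_3 = (7 − 6) − 1 = 0, and the invariant factors of ∂_3 are all 1, so H_2 = 0.
  H_3: rank ker ∂_3 − rank ∂_4 = (1 − 1) − 0 = 0, and there is no ∂_4, so H_3 = 0.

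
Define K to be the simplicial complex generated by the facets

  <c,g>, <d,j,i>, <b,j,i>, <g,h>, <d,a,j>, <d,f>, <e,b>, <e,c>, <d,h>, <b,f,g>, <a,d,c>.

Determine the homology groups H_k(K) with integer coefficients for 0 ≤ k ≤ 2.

H_0 = Z,  H_1 = Z^4,  H_2 = 0.

Fix the vertex order a < b < c < d < e < f < g < h < i < j and write every simplex with vertices in increasing order. Then dim K = 2 and the simplices of K are:

  0-simplices (10): a, b, c, d, e, f, g, h, i, j
  1-simplices (18): ac, ad, aj, be, bf, bg, bi, bj, cd, ce, cg, df, dh, di, dj, fg, gh, ij
  2-simplices (5): acd, adj, bfg, bij, dij

so the chain groups are C_0 ≅ Z^10, C_1 ≅ Z^18, C_2 ≅ Z^5.

∂_1: C_1 → C_0 sends each edge [p,q] (with p < q) to q − p. For instance
  ∂dh = h − d.
This gives a 10×18 integer matrix of rank 9; reducing to Smith normal form yields diagonal entries (1,1,1,1,1,1,1,1,1).

∂_2: C_2 → C_1 acts by ∂[p,q,r] = [q,r] − [p,r] + [p,q]. For instance
  ∂bfg = fg − bg + bf,
  ∂dij = ij − dj + di.
This gives a 18×5 integer matrix of rank 5; reducing to Smith normal form yields diagonal entries (1,1,1,1,1).

Computing H_k = (kernel of ∂_k) / (image of ∂_{k+1}):

  H_0: rank C_0 − rank ∂_1 = 10 − 9 = 1, and the invariant factors of ∂_1 are all 1, so H_0 = Z.
  H_1: rank ker ∂_1 − rank ∂_2 = (18 − 9) − 5 = 4, and the invariant factors of ∂_2 are all 1, so H_1 = Z^4.
  H_2: rank ker ∂_2 − rank ∂_3 = (5 − 5) − 0 = 0, and there is no ∂_3, so H_2 = 0.

As a check, the Euler characteristic is 10 − 18 + 5 = -3, which agrees with 1 − 4 + 0 = -3.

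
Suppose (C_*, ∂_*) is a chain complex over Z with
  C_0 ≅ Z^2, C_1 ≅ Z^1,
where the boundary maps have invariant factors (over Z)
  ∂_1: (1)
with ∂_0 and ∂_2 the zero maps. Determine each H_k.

H_0: b_0 = 2 − 0 − 1 = 1; torsion from ∂_1 factors > 1: none. So H_0 = Z.
H_1: b_1 = 1 − 1 − 0 = 0; torsion from ∂_2 factors > 1: none. So H_1 = 0.

H_0 = Z,  H_1 = 0.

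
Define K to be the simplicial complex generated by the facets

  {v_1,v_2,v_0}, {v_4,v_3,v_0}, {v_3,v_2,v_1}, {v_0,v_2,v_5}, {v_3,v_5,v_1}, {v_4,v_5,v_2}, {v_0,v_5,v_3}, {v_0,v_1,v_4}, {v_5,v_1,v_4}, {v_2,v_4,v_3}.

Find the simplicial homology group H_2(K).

H_2 = 0.

Fix the vertex order v_0 < v_1 < v_2 < v_3 < v_4 < v_5 and write every simplex with vertices in increasing order. Then dim K = 2 and the simplices of K are:

  0-simplices (6): [v_0], [v_1], [v_2], [v_3], [v_4], [v_5]
  1-simplices (15): (15 of them)
  2-simplices (10): [v_0,v_1,v_2], [v_0,v_1,v_4], [v_0,v_2,v_5], [v_0,v_3,v_4], [v_0,v_3,v_5], [v_1,v_2,v_3], [v_1,v_3,v_5], [v_1,v_4,v_5], [v_2,v_3,v_4], [v_2,v_4,v_5]

giving chain groups C_0 ≅ Z^6, C_1 ≅ Z^15, C_2 ≅ Z^10.

The boundary map ∂_1: C_1 → C_0 is given by ∂[p,q] = [q] − [p].
This gives a 6×15 integer matrix of rank 5; reducing to Smith normal form yields diagonal entries (1,1,1,1,1).

The boundary map ∂_2: C_2 → C_1 maps a triangle to the signed sum of its edges. For instance
  ∂[v_1,v_4,v_5] = [v_4,v_5] − [v_1,v_5] + [v_1,v_4],
  ∂[v_0,v_1,v_2] = [v_1,v_2] − [v_0,v_2] + [v_0,v_1].
The resulting 15×10 matrix has rank 10, and its Smith normal form has invariant factors (1,1,1,1,1,1,1,1,1,2).

From H_k ≅ ker(∂_k) / im(∂_{k+1}) we obtain:

  H_2: rank ker ∂_2 − rank ∂_3 = (10 − 10) − 0 = 0, and there is no ∂_3, so H_2 ≅ 0.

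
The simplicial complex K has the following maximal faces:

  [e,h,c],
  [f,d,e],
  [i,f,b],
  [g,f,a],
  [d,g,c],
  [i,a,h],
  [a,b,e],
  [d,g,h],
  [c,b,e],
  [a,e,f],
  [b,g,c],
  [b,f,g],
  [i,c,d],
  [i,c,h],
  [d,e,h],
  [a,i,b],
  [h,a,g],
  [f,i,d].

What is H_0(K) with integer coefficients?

We work with the vertex ordering a < b < c < d < e < f < g < h < i. The simplices of K, each written with vertices in increasing order, are:

  0-simplices (9): a, b, c, d, e, f, g, h, i
  1-simplices (27): ab, ae, af, ag, ah, ai, bc, be, bf, bg, bi, cd, ce, cg, ch, ci, de, df, dg, dh, di, ef, eh, fg, fi, gh, hi
  2-simplices (18): abe, abi, aef, afg, agh, ahi, bce, bcg, bfg, bfi, cdg, cdi, ceh, chi, def, deh, dfi, dgh

giving chain groups C_0 ≅ Z^9, C_1 ≅ Z^27, C_2 ≅ Z^18.

Boundary ∂_1: C_1 → C_0 is given by ∂[p,q] = [q] − [p]. For instance
  ∂df = f − d.
The 9×27 boundary matrix has rank 8 and Smith normal form diag(1,1,1,1,1,1,1,1).

The boundary map ∂_2: C_2 → C_1 maps a triangle to the signed sum of its edges. For instance
  ∂bfi = fi − bi + bf,
  ∂agh = gh − ah + ag.
As a 27×18 matrix over Z this has rank 18, with invariant factors (1,1,1,1,1,1,1,1,1,1,1,1,1,1,1,1,1,2).

Reading off H_k = ker ∂_k / im ∂_{k+1}:

  H_0: rank C_0 − rank ∂_1 = 9 − 8 = 1, and the invariant factors of ∂_1 are all 1, so H_0 = Z.

(K is a triangulation of the Klein bottle.)

H_0 ≅ Z.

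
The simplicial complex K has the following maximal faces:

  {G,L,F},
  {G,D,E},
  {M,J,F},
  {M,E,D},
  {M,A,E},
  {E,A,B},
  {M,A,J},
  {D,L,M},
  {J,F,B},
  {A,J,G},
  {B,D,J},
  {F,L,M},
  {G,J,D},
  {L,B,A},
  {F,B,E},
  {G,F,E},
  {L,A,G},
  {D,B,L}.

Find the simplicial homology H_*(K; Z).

H_0 = Z,  H_1 = Z^2,  H_2 = Z.

Take the total order A < B < D < E < F < G < J < L < M on the vertex set. Then K (dimension 2) consists of the simplices:

  0-simplices (9): A, B, D, E, F, G, J, L, M
  1-simplices (27): AB, AE, AG, AJ, AL, AM, BD, BE, BF, BJ, BL, DE, DG, DJ, DL, DM, EF, EG, EM, FG, FJ, FL, FM, GJ, GL, JM, LM
  2-simplices (18): ABE, ABL, AEM, AGJ, AGL, AJM, BDJ, BDL, BEF, BFJ, DEG, DEM, DGJ, DLM, EFG, FGL, FJM, FLM

giving chain groups C_0 ≅ Z^9, C_1 ≅ Z^27, C_2 ≅ Z^18.

Boundary ∂_1: C_1 → C_0 sends each edge [p,q] (with p < q) to q − p. For instance
  ∂BD = D − B.
The 9×27 boundary matrix has rank 8 and Smith normal form diag(1,1,1,1,1,1,1,1).

Boundary ∂_2: C_2 → C_1 acts by ∂[p,q,r] = [q,r] − [p,r] + [p,q]. For instance
  ∂BDL = DL − BL + BD,
  ∂BFJ = FJ − BJ + BF.
This gives a 27×18 integer matrix of rank 17; reducing to Smith normal form yields diagonal entries (1,1,1,1,1,1,1,1,1,1,1,1,1,1,1,1,1).

From H_k ≅ ker(∂_k) / im(∂_{k+1}) we obtain:

  H_0: rank C_0 − rank ∂_1 = 9 − 8 = 1, and the invariant factors of ∂_1 are all 1, so H_0 ≅ Z.
  H_1: rank ker ∂_1 − rank ∂_2 = (27 − 8) − 17 = 2, and the invariant factors of ∂_2 are all 1, so H_1 ≅ Z^2.
  H_2: rank ker ∂_2 − rank ∂_3 = (18 − 17) − 0 = 1, and there is no ∂_3, so H_2 ≅ Z.

As a check, the Euler characteristic is 9 − 27 + 18 = 0, which agrees with 1 − 2 + 1 = 0.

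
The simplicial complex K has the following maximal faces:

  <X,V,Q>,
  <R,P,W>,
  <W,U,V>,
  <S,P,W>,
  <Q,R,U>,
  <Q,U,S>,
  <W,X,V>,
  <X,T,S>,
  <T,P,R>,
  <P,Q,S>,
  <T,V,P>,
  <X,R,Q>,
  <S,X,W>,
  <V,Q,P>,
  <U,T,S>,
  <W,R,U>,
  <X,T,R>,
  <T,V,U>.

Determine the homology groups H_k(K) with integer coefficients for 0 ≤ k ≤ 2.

H_0 ≅ Z,  H_1 ≅ Z^2,  H_2 ≅ Z.

Fix the vertex order P < Q < R < S < T < U < V < W < X and write every simplex with vertices in increasing order. Then dim K = 2 and the simplices of K are:

  0-simplices (9): P, Q, R, S, T, U, V, W, X
  1-simplices (27): PQ, PR, PS, PT, PV, PW, QR, QS, QU, QV, QX, RT, RU, RW, RX, ST, SU, SW, SX, TU, TV, TX, UV, UW, VW, VX, WX
  2-simplices (18): PQS, PQV, PRT, PRW, PSW, PTV, QRU, QRX, QSU, QVX, RTX, RUW, STU, STX, SWX, TUV, UVW, VWX

so the chain groups are C_0 ≅ Z^9, C_1 ≅ Z^27, C_2 ≅ Z^18.

The boundary map ∂_1: C_1 → C_0 sends each edge [p,q] (with p < q) to q − p.
This gives a 9×27 integer matrix of rank 8; reducing to Smith normal form yields diagonal entries (1,1,1,1,1,1,1,1).

The boundary map ∂_2: C_2 → C_1 maps a triangle to the signed sum of its edges. For instance
  ∂PRT = RT − PT + PR,
  ∂PTV = TV − PV + PT.
The 27×18 boundary matrix has rank 17 and Smith normal form diag(1,1,1,1,1,1,1,1,1,1,1,1,1,1,1,1,1).

Computing H_k = (kernel of ∂_k) / (image of ∂_{k+1}):

  H_0: rank C_0 − rank ∂_1 = 9 − 8 = 1, and the invariant factors of ∂_1 are all 1, so H_0 ≅ Z.
  H_1: rank ker ∂_1 − rank ∂_2 = (27 − 8) − 17 = 2, and the invariant factors of ∂_2 are all 1, so H_1 ≅ Z^2.
  H_2: rank ker ∂_2 − rank ∂_3 = (18 − 17) − 0 = 1, and there is no ∂_3, so H_2 ≅ Z.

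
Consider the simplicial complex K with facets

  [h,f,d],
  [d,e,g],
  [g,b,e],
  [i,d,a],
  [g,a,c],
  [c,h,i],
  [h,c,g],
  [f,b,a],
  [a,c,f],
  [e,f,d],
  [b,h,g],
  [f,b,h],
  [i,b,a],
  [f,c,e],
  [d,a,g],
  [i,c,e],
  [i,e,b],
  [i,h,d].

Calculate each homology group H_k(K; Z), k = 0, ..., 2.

We work with the vertex ordering a < b < c < d < e < f < g < h < i. The simplices of K, each written with vertices in increasing order, are:

  0-simplices (9): a, b, c, d, e, f, g, h, i
  1-simplices (27): ab, ac, ad, af, ag, ai, be, bf, bg, bh, bi, ce, cf, cg, ch, ci, de, df, dg, dh, di, ef, eg, ei, fh, gh, hi
  2-simplices (18): abf, abi, acf, acg, adg, adi, beg, bei, bfh, bgh, cef, cei, cgh, chi, def, deg, dfh, dhi

Hence C_0 ≅ Z^9, C_1 ≅ Z^27, C_2 ≅ Z^18.

The boundary map ∂_1: C_1 → C_0 maps an edge to its endpoints' difference, ∂[p,q] = q − p. For instance
  ∂ch = h − c.
The resulting 9×27 matrix has rank 8, and its Smith normal form has invariant factors (1,1,1,1,1,1,1,1).

The boundary map ∂_2: C_2 → C_1 maps a triangle to the signed sum of its edges. For instance
  ∂adi = di − ai + ad,
  ∂cef = ef − cf + ce.
As a 27×18 matrix over Z this has rank 17, with invariant factors (1,1,1,1,1,1,1,1,1,1,1,1,1,1,1,1,1).

Reading off H_k = ker ∂_k / im ∂_{k+1}:

  H_0: rank C_0 − rank ∂_1 = 9 − 8 = 1, and the invariant factors of ∂_1 are all 1, so H_0 = Z.
  H_1: rank ker ∂_1 − rank ∂_2 = (27 − 8) − 17 = 2, and the invariant factors of ∂_2 are all 1, so H_1 = Z^2.
  H_2: rank ker ∂_2 − rank ∂_3 = (18 − 17) − 0 = 1, and there is no ∂_3, so H_2 = Z.

As a check, the Euler characteristic is 9 − 27 + 18 = 0, which agrees with 1 − 2 + 1 = 0.
(K is a triangulation of the torus T^2.)

H_0 = Z,  H_1 = Z^2,  H_2 = Z.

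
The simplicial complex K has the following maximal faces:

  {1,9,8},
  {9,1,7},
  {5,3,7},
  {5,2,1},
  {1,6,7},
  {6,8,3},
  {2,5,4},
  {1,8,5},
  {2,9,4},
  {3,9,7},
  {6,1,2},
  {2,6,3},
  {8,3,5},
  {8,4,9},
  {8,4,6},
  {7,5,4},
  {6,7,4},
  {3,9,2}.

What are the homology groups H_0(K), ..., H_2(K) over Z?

H_0 ≅ Z,  H_1 ≅ Z^2,  H_2 ≅ Z.

Fix the vertex order 1 < 2 < 3 < 4 < 5 < 6 < 7 < 8 < 9 and write every simplex with vertices in increasing order. Then dim K = 2 and the simplices of K are:

  0-simplices (9): [1], [2], [3], [4], [5], [6], [7], [8], [9]
  1-simplices (27): (27 of them)
  2-simplices (18): [1,2,5], [1,2,6], [1,5,8], [1,6,7], [1,7,9], [1,8,9], [2,3,6], [2,3,9], [2,4,5], [2,4,9], [3,5,7], [3,5,8], [3,6,8], [3,7,9], [4,5,7], [4,6,7], [4,6,8], [4,8,9]

Hence C_0 ≅ Z^9, C_1 ≅ Z^27, C_2 ≅ Z^18.

∂_1: C_1 → C_0 is given by ∂[p,q] = [q] − [p]. For instance
  ∂[6,7] = [7] − [6].
The 9×27 boundary matrix has rank 8 and Smith normal form diag(1,1,1,1,1,1,1,1).

∂_2: C_2 → C_1 sends each 2-simplex [p,q,r] to [q,r] − [p,r] + [p,q]. For instance
  ∂[4,5,7] = [5,7] − [4,7] + [4,5],
  ∂[4,6,7] = [6,7] − [4,7] + [4,6].
The 27×18 boundary matrix has rank 17 and Smith normal form diag(1,1,1,1,1,1,1,1,1,1,1,1,1,1,1,1,1).

From H_k ≅ ker(∂_k) / im(∂_{k+1}) we obtain:

  H_0: rank C_0 − rank ∂_1 = 9 − 8 = 1, and the invariant factors of ∂_1 are all 1, so H_0 = Z.
  H_1: rank ker ∂_1 − rank ∂_2 = (27 − 8) − 17 = 2, and the invariant factors of ∂_2 are all 1, so H_1 = Z^2.
  H_2: rank ker ∂_2 − rank ∂_3 = (18 − 17) − 0 = 1, and there is no ∂_3, so H_2 = Z.

As a check, the Euler characteristic is 9 − 27 + 18 = 0, which agrees with 1 − 2 + 1 = 0.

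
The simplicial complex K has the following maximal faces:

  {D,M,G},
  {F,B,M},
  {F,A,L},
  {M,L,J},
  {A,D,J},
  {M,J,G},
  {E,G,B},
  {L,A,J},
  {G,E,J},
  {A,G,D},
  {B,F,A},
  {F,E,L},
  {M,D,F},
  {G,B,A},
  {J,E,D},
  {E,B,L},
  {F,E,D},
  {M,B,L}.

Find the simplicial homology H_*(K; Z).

Take the total order A < B < D < E < F < G < J < L < M on the vertex set. Then K (dimension 2) consists of the simplices:

  0-simplices (9): A, B, D, E, F, G, J, L, M
  1-simplices (27): AB, AD, AF, AG, AJ, AL, BE, BF, BG, BL, BM, DE, DF, DG, DJ, DM, EF, EG, EJ, EL, FL, FM, GJ, GM, JL, JM, LM
  2-simplices (18): ABF, ABG, ADG, ADJ, AFL, AJL, BEG, BEL, BFM, BLM, DEF, DEJ, DFM, DGM, EFL, EGJ, GJM, JLM

so the chain groups are C_0 ≅ Z^9, C_1 ≅ Z^27, C_2 ≅ Z^18.

The boundary map ∂_1: C_1 → C_0 is given by ∂[p,q] = [q] − [p].
The resulting 9×27 matrix has rank 8, and its Smith normal form has invariant factors (1,1,1,1,1,1,1,1).

∂_2: C_2 → C_1 sends each 2-simplex [p,q,r] to [q,r] − [p,r] + [p,q]. For instance
  ∂DEF = EF − DF + DE,
  ∂DGM = GM − DM + DG.
As a 27×18 matrix over Z this has rank 18, with invariant factors (1,1,1,1,1,1,1,1,1,1,1,1,1,1,1,1,1,2).

Computing H_k = (kernel of ∂_k) / (image of ∂_{k+1}):

  H_0: rank C_0 − rank ∂_1 = 9 − 8 = 1, and the invariant factors of ∂_1 are all 1, so H_0 = Z.
  H_1: rank ker ∂_1 − rank ∂_2 = (27 − 8) − 18 = 1, and ∂_2 has invariant factor 2 > 1, so H_1 = Z ⊕ Z/2.
  H_2: rank ker ∂_2 − rank ∂_3 = (18 − 18) − 0 = 0, and there is no ∂_3, so H_2 = 0.

As a check, the Euler characteristic is 9 − 27 + 18 = 0, which agrees with 1 − 1 + 0 = 0.

H_0 ≅ Z,  H_1 ≅ Z ⊕ Z/2,  H_2 = 0.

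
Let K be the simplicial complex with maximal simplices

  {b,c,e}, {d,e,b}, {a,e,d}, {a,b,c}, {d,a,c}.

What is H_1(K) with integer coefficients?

H_1 = Z.

Fix the vertex order a < b < c < d < e and write every simplex with vertices in increasing order. Then dim K = 2 and the simplices of K are:

  0-simplices (5): a, b, c, d, e
  1-simplices (10): ab, ac, ad, ae, bc, bd, be, cd, ce, de
  2-simplices (5): abc, acd, ade, bce, bde

so the chain groups are C_0 ≅ Z^5, C_1 ≅ Z^10, C_2 ≅ Z^5.

Boundary ∂_1: C_1 → C_0 sends each edge [p,q] (with p < q) to q − p. For instance
  ∂ce = e − c.
The resulting 5×10 matrix has rank 4, and its Smith normal form has invariant factors (1,1,1,1).

∂_2: C_2 → C_1 maps a triangle to the signed sum of its edges. For instance
  ∂bce = ce − be + bc,
  ∂ade = de − ae + ad.
This gives a 10×5 integer matrix of rank 5; reducing to Smith normal form yields diagonal entries (1,1,1,1,1).

Reading off H_k = ker ∂_k / im ∂_{k+1}:

  H_1: rank ker ∂_1 − rank ∂_2 = (10 − 4) − 5 = 1, and the invariant factors of ∂_2 are all 1, so H_1 = Z.

(K is a triangulation of the Möbius band.)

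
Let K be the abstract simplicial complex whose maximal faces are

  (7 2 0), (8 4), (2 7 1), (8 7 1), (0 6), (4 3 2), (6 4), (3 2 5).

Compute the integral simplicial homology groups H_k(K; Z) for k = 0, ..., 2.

K has 9 vertices, 15 edges, 5 triangles.
rank ∂_0 = 0, rank ∂_1 = 8 ⇒ b_0 = 9 − 0 − 8 = 1; all invariant factors of ∂_1 are 1 so no torsion. So H_0 = Z.
rank ∂_1 = 8, rank ∂_2 = 5 ⇒ b_1 = 15 − 8 − 5 = 2; all invariant factors of ∂_2 are 1 so no torsion. So H_1 = Z^2.
rank ∂_2 = 5, rank ∂_3 = 0 ⇒ b_2 = 5 − 5 − 0 = 0. So H_2 = 0.

H_0 ≅ Z,  H_1 ≅ Z^2,  H_2 = 0.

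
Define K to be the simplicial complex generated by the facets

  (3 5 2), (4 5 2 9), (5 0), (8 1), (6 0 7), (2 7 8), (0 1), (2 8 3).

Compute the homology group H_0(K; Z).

Take the total order 0 < 1 < 2 < 3 < 4 < 5 < 6 < 7 < 8 < 9 on the vertex set. Then K (dimension 3) consists of the simplices:

  0-simplices (10): [0], [1], [2], [3], [4], [5], [6], [7], [8], [9]
  1-simplices (18): [0,1], [0,5], [0,6], [0,7], [1,8], [2,3], [2,4], [2,5], [2,7], [2,8], [2,9], [3,5], [3,8], [4,5], [4,9], [5,9], [6,7], [7,8]
  2-simplices (8): [0,6,7], [2,3,5], [2,3,8], [2,4,5], [2,4,9], [2,5,9], [2,7,8], [4,5,9]
  3-simplices (1): [2,4,5,9]

so the chain groups are C_0 ≅ Z^10, C_1 ≅ Z^18, C_2 ≅ Z^8, C_3 ≅ Z^1.

The boundary map ∂_1: C_1 → C_0 is given by ∂[p,q] = [q] − [p]. For instance
  ∂[2,5] = [5] − [2].
This gives a 10×18 integer matrix of rank 9; reducing to Smith normal form yields diagonal entries (1,1,1,1,1,1,1,1,1).

Boundary ∂_2: C_2 → C_1 sends each 2-simplex [p,q,r] to [q,r] − [p,r] + [p,q]. For instance
  ∂[2,7,8] = [7,8] − [2,8] + [2,7],
  ∂[2,3,8] = [3,8] − [2,8] + [2,3].
The 18×8 boundary matrix has rank 7 and Smith normal form diag(1,1,1,1,1,1,1).

∂_3: C_3 → C_2 sends each 3-simplex σ to the alternating sum Σ_i (−1)^i (σ with its i-th vertex removed). For instance
  ∂[2,4,5,9] = [4,5,9] − [2,5,9] + [2,4,9] − [2,4,5].
As a 8×1 matrix over Z this has rank 1, with invariant factors (1).

Computing H_k = (kernel of ∂_k) / (image of ∂_{k+1}):

  H_0: rank C_0 − rank ∂_1 = 10 − 9 = 1, and the invariant factors of ∂_1 are all 1, so H_0 ≅ Z.

H_0 = Z.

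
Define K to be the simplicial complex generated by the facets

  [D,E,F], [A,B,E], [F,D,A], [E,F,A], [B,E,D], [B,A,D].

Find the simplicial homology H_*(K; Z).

H_0 = Z,  H_1 = 0,  H_2 = Z.

Fix the vertex order A < B < D < E < F and write every simplex with vertices in increasing order. Then dim K = 2 and the simplices of K are:

  0-simplices (5): A, B, D, E, F
  1-simplices (9): AB, AD, AE, AF, BD, BE, DE, DF, EF
  2-simplices (6): ABD, ABE, ADF, AEF, BDE, DEF

giving chain groups C_0 ≅ Z^5, C_1 ≅ Z^9, C_2 ≅ Z^6.

Boundary ∂_1: C_1 → C_0 sends each edge [p,q] (with p < q) to q − p.
As a 5×9 matrix over Z this has rank 4, with invariant factors (1,1,1,1).

The boundary map ∂_2: C_2 → C_1 acts by ∂[p,q,r] = [q,r] − [p,r] + [p,q]. For instance
  ∂ABD = BD − AD + AB,
  ∂ABE = BE − AE + AB.
This gives a 9×6 integer matrix of rank 5; reducing to Smith normal form yields diagonal entries (1,1,1,1,1).

Computing H_k = (kernel of ∂_k) / (image of ∂_{k+1}):

  H_0: rank C_0 − rank ∂_1 = 5 − 4 = 1, and the invariant factors of ∂_1 are all 1, so H_0 = Z.
  H_1: rank ker ∂_1 − rank ∂_2 = (9 − 4) − 5 = 0, and the invariant factors of ∂_2 are all 1, so H_1 = 0.
  H_2: rank ker ∂_2 − rank ∂_3 = (6 − 5) − 0 = 1, and there is no ∂_3, so H_2 = Z.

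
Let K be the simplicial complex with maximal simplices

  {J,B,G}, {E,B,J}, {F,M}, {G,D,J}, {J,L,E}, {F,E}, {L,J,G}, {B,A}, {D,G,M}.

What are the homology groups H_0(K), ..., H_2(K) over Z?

K has 9 vertices, 15 edges, 6 triangles.
rank ∂_0 = 0, rank ∂_1 = 8 ⇒ b_0 = 9 − 0 − 8 = 1; all invariant factors of ∂_1 are 1 so no torsion. So H_0 ≅ Z.
rank ∂_1 = 8, rank ∂_2 = 6 ⇒ b_1 = 15 − 8 − 6 = 1; all invariant factors of ∂_2 are 1 so no torsion. So H_1 ≅ Z.
rank ∂_2 = 6, rank ∂_3 = 0 ⇒ b_2 = 6 − 6 − 0 = 0. So H_2 ≅ 0.

H_0 = Z,  H_1 = Z,  H_2 = 0.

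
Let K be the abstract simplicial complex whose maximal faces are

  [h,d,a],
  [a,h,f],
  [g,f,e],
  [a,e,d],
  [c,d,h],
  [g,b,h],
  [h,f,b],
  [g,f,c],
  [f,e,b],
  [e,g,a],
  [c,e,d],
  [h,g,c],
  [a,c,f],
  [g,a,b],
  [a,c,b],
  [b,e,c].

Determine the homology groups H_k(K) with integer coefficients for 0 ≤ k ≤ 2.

H_0 = Z,  H_1 = Z^2,  H_2 = Z.

We work with the vertex ordering a < b < c < d < e < f < g < h. The simplices of K, each written with vertices in increasing order, are:

  0-simplices (8): a, b, c, d, e, f, g, h
  1-simplices (24): ab, ac, ad, ae, af, ag, ah, bc, be, bf, bg, bh, cd, ce, cf, cg, ch, de, dh, ef, eg, fg, fh, gh
  2-simplices (16): abc, abg, acf, ade, adh, aeg, afh, bce, bef, bfh, bgh, cde, cdh, cfg, cgh, efg

Hence C_0 ≅ Z^8, C_1 ≅ Z^24, C_2 ≅ Z^16.

Boundary ∂_1: C_1 → C_0 maps an edge to its endpoints' difference, ∂[p,q] = q − p.
The resulting 8×24 matrix has rank 7, and its Smith normal form has invariant factors (1,1,1,1,1,1,1).

Boundary ∂_2: C_2 → C_1 sends each 2-simplex [p,q,r] to [q,r] − [p,r] + [p,q]. For instance
  ∂bef = ef − bf + be,
  ∂cgh = gh − ch + cg.
The resulting 24×16 matrix has rank 15, and its Smith normal form has invariant factors (1,1,1,1,1,1,1,1,1,1,1,1,1,1,1).

From H_k ≅ ker(∂_k) / im(∂_{k+1}) we obtain:

  H_0: rank C_0 − rank ∂_1 = 8 − 7 = 1, and the invariant factors of ∂_1 are all 1, so H_0 = Z.
  H_1: rank ker ∂_1 − rank ∂_2 = (24 − 7) − 15 = 2, and the invariant factors of ∂_2 are all 1, so H_1 = Z^2.
  H_2: rank ker ∂_2 − rank ∂_3 = (16 − 15) − 0 = 1, and there is no ∂_3, so H_2 = Z.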